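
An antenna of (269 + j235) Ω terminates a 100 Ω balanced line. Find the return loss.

Γ = (169 + j235)/(369 + j235), |Γ| = 0.662
RL = −20·log₁₀|Γ| = −20·log₁₀(0.662)

RL ≈ 3.59 dB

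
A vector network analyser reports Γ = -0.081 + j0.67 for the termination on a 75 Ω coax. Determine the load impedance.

Z_L = Z_0·(1 + Γ)/(1 − Γ) = 75·(0.919 + j0.67)/(1.08 − j0.67)

Z_L ≈ 25.2 + j62.1 Ω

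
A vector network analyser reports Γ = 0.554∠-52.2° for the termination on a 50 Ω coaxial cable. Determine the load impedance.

Z_L = Z_0·(1 + Γ)/(1 − Γ) = 50·(1.34 − j0.438)/(0.66 + j0.438)

Z_L ≈ 55.2 − j69.7 Ω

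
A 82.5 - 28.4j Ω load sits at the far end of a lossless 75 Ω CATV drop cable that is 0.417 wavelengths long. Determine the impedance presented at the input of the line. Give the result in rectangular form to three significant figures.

Z_in ≈ 108 − j3.75 Ω

βl = 2π × 0.417 = 150°
tan(βl) = tan(150°) = -0.575
Z_in = Z_0·(Z_L + jZ_0·tanβl)/(Z_0 + jZ_L·tanβl)
     = 75·(82.5 − j71.5)/(58.7 − j47.4)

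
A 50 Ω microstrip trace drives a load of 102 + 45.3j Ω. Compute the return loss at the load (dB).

RL ≈ 7.23 dB

Γ = (52 + j45.3)/(152 + j45.3), |Γ| = 0.435
RL = −20·log₁₀|Γ| = −20·log₁₀(0.435)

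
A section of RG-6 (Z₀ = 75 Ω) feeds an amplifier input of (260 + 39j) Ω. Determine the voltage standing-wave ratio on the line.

VSWR ≈ 3.55

Γ = (Z_L − Z_0)/(Z_L + Z_0) = (185 + j39)/(335 + j39)
|Γ| = 189/337 = 0.561
VSWR = (1 + |Γ|)/(1 − |Γ|) = 1.56/0.439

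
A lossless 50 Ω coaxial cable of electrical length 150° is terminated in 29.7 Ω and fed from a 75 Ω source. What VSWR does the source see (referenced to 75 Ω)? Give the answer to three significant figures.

VSWR ≈ 2.25

tan(βl) = -0.577
Z_in = Z_0·(Z_L + jZ_0·tanβl)/(Z_0 + jZ_L·tanβl) = 35.4 − j16.7 Ω
Γ_s = (Z_in − Z_s)/(Z_in + Z_s) = (-39.6 − j16.7)/(110 − j16.7), |Γ_s| = 0.385
VSWR = (1 + |Γ_s|)/(1 − |Γ_s|)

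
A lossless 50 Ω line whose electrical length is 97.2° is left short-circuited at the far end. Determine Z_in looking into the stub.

tan(βl) = -7.92
For a short-circuited stub, Z_in = jZ_0·tan(βl)

Z_in ≈ −j396 Ω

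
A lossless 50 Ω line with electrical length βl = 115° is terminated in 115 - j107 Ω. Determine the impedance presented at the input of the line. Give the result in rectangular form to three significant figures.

tan(βl) = tan(115°) = -2.14
Z_in = Z_0·(Z_L + jZ_0·tanβl)/(Z_0 + jZ_L·tanβl)
     = 50·(115 − j214)/(-179 − j247)

Z_in ≈ 17.3 + j35.9 Ω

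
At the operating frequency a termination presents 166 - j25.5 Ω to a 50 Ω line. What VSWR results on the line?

Γ = (Z_L − Z_0)/(Z_L + Z_0) = (116 − j25.5)/(216 − j25.5)
|Γ| = 119/218 = 0.546
VSWR = (1 + |Γ|)/(1 − |Γ|) = 1.55/0.454

VSWR ≈ 3.41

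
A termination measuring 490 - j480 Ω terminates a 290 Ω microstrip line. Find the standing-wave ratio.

VSWR ≈ 3.63

Γ = (Z_L − Z_0)/(Z_L + Z_0) = (200 − j480)/(780 − j480)
|Γ| = 520/916 = 0.568
VSWR = (1 + |Γ|)/(1 − |Γ|) = 1.57/0.432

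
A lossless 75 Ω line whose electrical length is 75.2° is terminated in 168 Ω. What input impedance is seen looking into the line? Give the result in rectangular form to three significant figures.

Z_in ≈ 35.3 − j15.6 Ω

tan(βl) = tan(75.2°) = 3.78
Z_in = Z_0·(Z_L + jZ_0·tanβl)/(Z_0 + jZ_L·tanβl)
     = 75·(168 + j284)/(75 + j636)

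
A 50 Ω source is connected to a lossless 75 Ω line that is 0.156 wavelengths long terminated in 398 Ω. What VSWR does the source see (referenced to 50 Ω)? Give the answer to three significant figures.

βl = 2π × 0.156 = 56.2°
tan(βl) = 1.49
Z_in = Z_0·(Z_L + jZ_0·tanβl)/(Z_0 + jZ_L·tanβl) = 20.2 − j47.7 Ω
Γ_s = (Z_in − Z_s)/(Z_in + Z_s) = (-29.8 − j47.7)/(70.2 − j47.7), |Γ_s| = 0.663
VSWR = (1 + |Γ_s|)/(1 − |Γ_s|)

VSWR ≈ 4.94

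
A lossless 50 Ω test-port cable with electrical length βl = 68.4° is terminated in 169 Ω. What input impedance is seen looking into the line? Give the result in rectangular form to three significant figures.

tan(βl) = tan(68.4°) = 2.53
Z_in = Z_0·(Z_L + jZ_0·tanβl)/(Z_0 + jZ_L·tanβl)
     = 50·(169 + j126)/(50 + j427)

Z_in ≈ 16.9 − j17.8 Ω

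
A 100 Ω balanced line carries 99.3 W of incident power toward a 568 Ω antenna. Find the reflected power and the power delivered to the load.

P_reflected ≈ 48.7 W; P_delivered ≈ 50.6 W

Γ = (568 − 100)/(568 + 100) = 0.701
|Γ|² = 0.491
P_refl = |Γ|²·P_inc = 48.7 W, P_del = (1 − |Γ|²)·P_inc = 50.6 W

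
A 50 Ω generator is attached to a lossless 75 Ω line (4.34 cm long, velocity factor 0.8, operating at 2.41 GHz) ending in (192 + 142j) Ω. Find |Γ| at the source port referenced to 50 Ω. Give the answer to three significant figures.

λ = v/f = 0.8·c / 2.41 GHz = 0.0996 m
βl = 2π·l/λ = 2π × 0.436 = 157°
tan(βl) = -0.427
Z_in = Z_0·(Z_L + jZ_0·tanβl)/(Z_0 + jZ_L·tanβl) = 50.9 + j91.6 Ω
Γ_s = (Z_in − Z_s)/(Z_in + Z_s) = (0.866 + j91.6)/(101 + j91.6), |Γ_s| = 0.672

|Γ| ≈ 0.672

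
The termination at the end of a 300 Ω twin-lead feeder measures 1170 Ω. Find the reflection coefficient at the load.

Γ = 0.592

Γ = (Z_L − Z_0)/(Z_L + Z_0) = (1170 − 300)/(1170 + 300) = 870/1470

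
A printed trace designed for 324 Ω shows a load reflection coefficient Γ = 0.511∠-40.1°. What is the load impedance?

Z_L ≈ 499 − j445 Ω

Z_L = Z_0·(1 + Γ)/(1 − Γ) = 324·(1.39 − j0.329)/(0.609 + j0.329)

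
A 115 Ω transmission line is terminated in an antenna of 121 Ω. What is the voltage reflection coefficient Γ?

Γ = 0.0254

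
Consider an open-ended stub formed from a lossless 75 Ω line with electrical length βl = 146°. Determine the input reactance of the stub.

X_in ≈ 111 Ω (inductive)

tan(βl) = -0.675
For an open-ended stub, Z_in = −jZ_0·cot(βl) = −jZ_0/tan(βl)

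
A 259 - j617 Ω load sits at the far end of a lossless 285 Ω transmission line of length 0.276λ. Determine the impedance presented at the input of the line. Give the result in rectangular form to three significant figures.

Z_in ≈ 55.1 + j168 Ω

βl = 2π × 0.276 = 99.4°
tan(βl) = tan(99.4°) = -6.07
Z_in = Z_0·(Z_L + jZ_0·tanβl)/(Z_0 + jZ_L·tanβl)
     = 285·(259 − j2350)/(-3460 − j1570)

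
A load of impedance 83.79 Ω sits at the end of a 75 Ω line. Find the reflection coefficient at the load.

Γ = (Z_L − Z_0)/(Z_L + Z_0) = (83.79 − 75)/(83.79 + 75) = 8.79/158.8

Γ = 0.0554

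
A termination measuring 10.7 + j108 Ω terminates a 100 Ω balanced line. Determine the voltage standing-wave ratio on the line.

VSWR ≈ 20.3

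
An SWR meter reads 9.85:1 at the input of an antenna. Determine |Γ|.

|Γ| ≈ 0.816

|Γ| = (S − 1)/(S + 1) = (9.85 − 1)/(9.85 + 1) = 8.85/10.8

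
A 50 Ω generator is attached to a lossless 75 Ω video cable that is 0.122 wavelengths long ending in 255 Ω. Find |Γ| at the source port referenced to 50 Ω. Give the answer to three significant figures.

|Γ| ≈ 0.582

βl = 2π × 0.122 = 43.9°
tan(βl) = 0.963
Z_in = Z_0·(Z_L + jZ_0·tanβl)/(Z_0 + jZ_L·tanβl) = 41.9 − j65.1 Ω
Γ_s = (Z_in − Z_s)/(Z_in + Z_s) = (-8.07 − j65.1)/(91.9 − j65.1), |Γ_s| = 0.582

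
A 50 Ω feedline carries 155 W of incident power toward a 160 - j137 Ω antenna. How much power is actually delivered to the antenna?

P_delivered ≈ 78.9 W

|Γ| = |(110 − j137)/(210 − j137)| = 0.701
|Γ|² = 0.491
P_refl = |Γ|²·P_inc = 76.1 W, P_del = (1 − |Γ|²)·P_inc = 78.9 W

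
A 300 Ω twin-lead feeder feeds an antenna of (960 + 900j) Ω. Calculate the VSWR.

Γ = (Z_L − Z_0)/(Z_L + Z_0) = (660 + j900)/(1260 + j900)
|Γ| = 1120/1550 = 0.721
VSWR = (1 + |Γ|)/(1 − |Γ|) = 1.72/0.279

VSWR ≈ 6.16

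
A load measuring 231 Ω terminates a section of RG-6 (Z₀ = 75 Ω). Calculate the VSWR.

VSWR ≈ 3.08

Γ = (231 − 75)/(231 + 75) = 0.51
VSWR = (1 + 0.51)/(1 − 0.51)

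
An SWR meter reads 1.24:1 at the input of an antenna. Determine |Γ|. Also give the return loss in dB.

|Γ| ≈ 0.107; return loss ≈ 19.4 dB

|Γ| = (S − 1)/(S + 1) = (1.24 − 1)/(1.24 + 1) = 0.24/2.24
RL = −20·log₁₀|Γ| = −20·log₁₀(0.107)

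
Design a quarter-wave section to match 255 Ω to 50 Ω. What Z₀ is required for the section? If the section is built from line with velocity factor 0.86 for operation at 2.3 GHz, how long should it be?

Z_qwt ≈ 113 Ω; length ≈ 2.8 cm

Z_qwt = √(Z_0·R_L) = √(50 × 255) = √12750
λ = 0.86·c/f = 0.112 m, so l = λ/4 = 0.028 m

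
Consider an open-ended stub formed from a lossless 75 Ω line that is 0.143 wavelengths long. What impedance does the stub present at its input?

Z_in ≈ −j59.7 Ω

βl = 2π × 0.143 = 51.5°
tan(βl) = 1.26
For an open-ended stub, Z_in = −jZ_0·cot(βl) = −jZ_0/tan(βl)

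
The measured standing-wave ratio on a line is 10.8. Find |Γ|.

|Γ| ≈ 0.831

|Γ| = (S − 1)/(S + 1) = (10.8 − 1)/(10.8 + 1) = 9.8/11.8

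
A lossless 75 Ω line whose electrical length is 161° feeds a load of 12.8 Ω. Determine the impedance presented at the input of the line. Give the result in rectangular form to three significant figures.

Z_in ≈ 14.3 − j25 Ω

tan(βl) = tan(161°) = -0.344
Z_in = Z_0·(Z_L + jZ_0·tanβl)/(Z_0 + jZ_L·tanβl)
     = 75·(12.8 − j25.8)/(75 − j4.41)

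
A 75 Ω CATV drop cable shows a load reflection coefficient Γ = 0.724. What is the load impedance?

Z_L = Z_0·(1 + Γ)/(1 − Γ) = 75·(1.72)/(0.276)

Z_L ≈ 468 Ω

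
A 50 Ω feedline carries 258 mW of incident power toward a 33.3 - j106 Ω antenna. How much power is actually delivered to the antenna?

|Γ| = |(-16.7 − j106)/(83.3 − j106)| = 0.796
|Γ|² = 0.634
P_refl = |Γ|²·P_inc = 163 mW, P_del = (1 − |Γ|²)·P_inc = 94.5 mW

P_delivered ≈ 94.5 mW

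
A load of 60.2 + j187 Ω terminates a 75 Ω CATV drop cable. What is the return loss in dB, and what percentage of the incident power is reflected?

RL ≈ 1.8 dB; 66.1% of incident power reflected

Γ = (-14.8 + j187)/(135.2 + j187), |Γ| = 0.813
RL = −20·log₁₀(0.813) = 1.8 dB
P_refl/P_inc = |Γ|² = 0.661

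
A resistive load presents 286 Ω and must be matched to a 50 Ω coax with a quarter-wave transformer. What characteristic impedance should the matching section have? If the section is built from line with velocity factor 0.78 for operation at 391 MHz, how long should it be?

Z_qwt ≈ 120 Ω; length ≈ 15 cm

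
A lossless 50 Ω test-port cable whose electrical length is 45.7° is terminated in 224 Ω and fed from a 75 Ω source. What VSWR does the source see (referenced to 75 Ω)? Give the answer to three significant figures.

VSWR ≈ 4.94

tan(βl) = 1.02
Z_in = Z_0·(Z_L + jZ_0·tanβl)/(Z_0 + jZ_L·tanβl) = 20.8 − j44.3 Ω
Γ_s = (Z_in − Z_s)/(Z_in + Z_s) = (-54.2 − j44.3)/(95.8 − j44.3), |Γ_s| = 0.663
VSWR = (1 + |Γ_s|)/(1 − |Γ_s|)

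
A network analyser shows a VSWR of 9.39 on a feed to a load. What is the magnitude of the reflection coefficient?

|Γ| ≈ 0.808

|Γ| = (S − 1)/(S + 1) = (9.39 − 1)/(9.39 + 1) = 8.39/10.4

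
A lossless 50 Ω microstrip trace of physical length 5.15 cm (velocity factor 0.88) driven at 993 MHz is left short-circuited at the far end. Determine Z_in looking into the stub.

Z_in ≈ +j135 Ω

λ = v/f = 0.88·c / 993 MHz = 0.266 m
βl = 2π·l/λ = 2π × 0.194 = 69.7°
tan(βl) = 2.71
For a short-circuited stub, Z_in = jZ_0·tan(βl)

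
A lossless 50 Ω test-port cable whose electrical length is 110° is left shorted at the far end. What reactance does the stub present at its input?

X_in ≈ -137 Ω (capacitive)

tan(βl) = -2.75
For a shorted stub, Z_in = jZ_0·tan(βl)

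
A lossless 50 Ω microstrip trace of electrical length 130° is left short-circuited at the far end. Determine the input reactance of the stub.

tan(βl) = -1.19
For a short-circuited stub, Z_in = jZ_0·tan(βl)

X_in ≈ -59.6 Ω (capacitive)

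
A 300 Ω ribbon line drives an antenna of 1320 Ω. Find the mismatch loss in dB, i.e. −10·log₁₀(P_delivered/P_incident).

Γ = (1320 − 300)/(1320 + 300) = 0.63
|Γ|² = 0.396, so P_del/P_inc = 1 − |Γ|² = 0.604
ML = −10·log₁₀(1 − |Γ|²)

mismatch loss ≈ 2.19 dB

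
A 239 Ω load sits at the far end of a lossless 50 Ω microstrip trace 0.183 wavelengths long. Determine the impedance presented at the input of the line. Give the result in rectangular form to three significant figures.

βl = 2π × 0.183 = 65.9°
tan(βl) = tan(65.9°) = 2.23
Z_in = Z_0·(Z_L + jZ_0·tanβl)/(Z_0 + jZ_L·tanβl)
     = 50·(239 + j112)/(50 + j534)

Z_in ≈ 12.4 − j21.2 Ω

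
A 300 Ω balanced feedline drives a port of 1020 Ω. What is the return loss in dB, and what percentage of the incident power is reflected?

RL ≈ 5.26 dB; 29.8% of incident power reflected

Γ = (1020 − 300)/(1020 + 300) = 0.545
RL = −20·log₁₀(0.545) = 5.26 dB
P_refl/P_inc = |Γ|² = 0.298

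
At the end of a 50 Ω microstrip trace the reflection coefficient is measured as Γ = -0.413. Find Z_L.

Z_L = Z_0·(1 + Γ)/(1 − Γ) = 50·(0.587)/(1.41)

Z_L ≈ 20.8 Ω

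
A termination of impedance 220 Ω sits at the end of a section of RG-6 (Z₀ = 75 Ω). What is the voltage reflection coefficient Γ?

Γ = (Z_L − Z_0)/(Z_L + Z_0) = (220 − 75)/(220 + 75) = 145/295

Γ = 0.492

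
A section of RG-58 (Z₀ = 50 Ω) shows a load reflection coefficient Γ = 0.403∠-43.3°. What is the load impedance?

Z_L = Z_0·(1 + Γ)/(1 − Γ) = 50·(1.29 − j0.276)/(0.707 + j0.276)

Z_L ≈ 72.7 − j48 Ω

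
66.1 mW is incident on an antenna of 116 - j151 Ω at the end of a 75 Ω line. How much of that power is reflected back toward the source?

P_reflected ≈ 27.3 mW

|Γ| = |(41 − j151)/(191 − j151)| = 0.643
|Γ|² = 0.413
P_refl = |Γ|²·P_inc = 27.3 mW, P_del = (1 − |Γ|²)·P_inc = 38.8 mW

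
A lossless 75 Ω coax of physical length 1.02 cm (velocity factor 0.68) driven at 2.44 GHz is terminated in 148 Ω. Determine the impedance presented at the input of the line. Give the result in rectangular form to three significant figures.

λ = v/f = 0.68·c / 2.44 GHz = 0.0836 m
βl = 2π·l/λ = 2π × 0.122 = 43.9°
tan(βl) = tan(43.9°) = 0.963
Z_in = Z_0·(Z_L + jZ_0·tanβl)/(Z_0 + jZ_L·tanβl)
     = 75·(148 + j72.2)/(75 + j143)

Z_in ≈ 61.9 − j45.3 Ω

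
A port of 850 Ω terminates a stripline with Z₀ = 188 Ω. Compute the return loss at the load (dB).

RL ≈ 3.91 dB

Γ = (850 − 188)/(850 + 188) = 0.638
RL = −20·log₁₀|Γ| = −20·log₁₀(0.638)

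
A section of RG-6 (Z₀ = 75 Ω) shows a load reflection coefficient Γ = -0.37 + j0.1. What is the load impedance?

Z_L = Z_0·(1 + Γ)/(1 − Γ) = 75·(0.63 + j0.1)/(1.37 − j0.1)

Z_L ≈ 33.9 + j7.95 Ω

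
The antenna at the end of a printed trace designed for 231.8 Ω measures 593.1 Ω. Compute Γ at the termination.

Γ = (Z_L − Z_0)/(Z_L + Z_0) = (593.1 − 231.8)/(593.1 + 231.8) = 361.3/824.9

Γ = 0.438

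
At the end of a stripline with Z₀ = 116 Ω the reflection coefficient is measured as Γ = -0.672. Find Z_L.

Z_L = Z_0·(1 + Γ)/(1 − Γ) = 116·(0.328)/(1.67)

Z_L ≈ 22.8 Ω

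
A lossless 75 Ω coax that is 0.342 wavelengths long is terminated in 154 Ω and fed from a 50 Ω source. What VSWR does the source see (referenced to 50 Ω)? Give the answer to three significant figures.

VSWR ≈ 1.99

βl = 2π × 0.342 = 123°
tan(βl) = -1.53
Z_in = Z_0·(Z_L + jZ_0·tanβl)/(Z_0 + jZ_L·tanβl) = 47.3 + j33.9 Ω
Γ_s = (Z_in − Z_s)/(Z_in + Z_s) = (-2.7 + j33.9)/(97.3 + j33.9), |Γ_s| = 0.33
VSWR = (1 + |Γ_s|)/(1 − |Γ_s|)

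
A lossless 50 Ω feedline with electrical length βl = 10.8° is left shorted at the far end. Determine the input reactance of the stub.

X_in ≈ 9.54 Ω (inductive)

tan(βl) = 0.191
For a shorted stub, Z_in = jZ_0·tan(βl)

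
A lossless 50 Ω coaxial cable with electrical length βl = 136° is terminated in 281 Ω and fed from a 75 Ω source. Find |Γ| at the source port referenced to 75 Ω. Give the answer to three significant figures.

tan(βl) = -0.966
Z_in = Z_0·(Z_L + jZ_0·tanβl)/(Z_0 + jZ_L·tanβl) = 17.8 + j48.5 Ω
Γ_s = (Z_in − Z_s)/(Z_in + Z_s) = (-57.2 + j48.5)/(92.8 + j48.5), |Γ_s| = 0.716

|Γ| ≈ 0.716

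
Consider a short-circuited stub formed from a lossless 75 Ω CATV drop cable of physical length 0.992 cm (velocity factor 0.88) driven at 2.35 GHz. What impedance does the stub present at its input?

Z_in ≈ +j46.5 Ω

λ = v/f = 0.88·c / 2.35 GHz = 0.112 m
βl = 2π·l/λ = 2π × 0.0883 = 31.8°
tan(βl) = 0.62
For a short-circuited stub, Z_in = jZ_0·tan(βl)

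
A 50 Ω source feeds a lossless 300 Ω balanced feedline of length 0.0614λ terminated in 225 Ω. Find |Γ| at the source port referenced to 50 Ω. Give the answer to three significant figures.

βl = 2π × 0.0614 = 22.1°
tan(βl) = 0.406
Z_in = Z_0·(Z_L + jZ_0·tanβl)/(Z_0 + jZ_L·tanβl) = 240 + j48.8 Ω
Γ_s = (Z_in − Z_s)/(Z_in + Z_s) = (190 + j48.8)/(290 + j48.8), |Γ_s| = 0.667

|Γ| ≈ 0.667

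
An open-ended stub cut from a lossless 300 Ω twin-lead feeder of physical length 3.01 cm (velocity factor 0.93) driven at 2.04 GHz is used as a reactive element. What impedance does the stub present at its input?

Z_in ≈ −j57.1 Ω

λ = v/f = 0.93·c / 2.04 GHz = 0.137 m
βl = 2π·l/λ = 2π × 0.22 = 79.2°
tan(βl) = 5.26
For an open-ended stub, Z_in = −jZ_0·cot(βl) = −jZ_0/tan(βl)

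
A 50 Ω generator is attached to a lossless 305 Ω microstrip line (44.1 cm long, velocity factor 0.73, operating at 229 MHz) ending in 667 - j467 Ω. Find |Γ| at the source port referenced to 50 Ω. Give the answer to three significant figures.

λ = v/f = 0.73·c / 229 MHz = 0.956 m
βl = 2π·l/λ = 2π × 0.461 = 166°
tan(βl) = -0.249
Z_in = Z_0·(Z_L + jZ_0·tanβl)/(Z_0 + jZ_L·tanβl) = 1040 + j40.6 Ω
Γ_s = (Z_in − Z_s)/(Z_in + Z_s) = (993 + j40.6)/(1090 + j40.6), |Γ_s| = 0.909

|Γ| ≈ 0.909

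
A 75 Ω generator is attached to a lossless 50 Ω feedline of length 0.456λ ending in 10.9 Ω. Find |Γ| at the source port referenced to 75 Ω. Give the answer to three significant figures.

βl = 2π × 0.456 = 164°
tan(βl) = -0.284
Z_in = Z_0·(Z_L + jZ_0·tanβl)/(Z_0 + jZ_L·tanβl) = 11.7 − j13.5 Ω
Γ_s = (Z_in − Z_s)/(Z_in + Z_s) = (-63.3 − j13.5)/(86.7 − j13.5), |Γ_s| = 0.737

|Γ| ≈ 0.737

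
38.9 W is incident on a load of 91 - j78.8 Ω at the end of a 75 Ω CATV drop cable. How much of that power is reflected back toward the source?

P_reflected ≈ 7.45 W

|Γ| = |(16 − j78.8)/(166 − j78.8)| = 0.438
|Γ|² = 0.191
P_refl = |Γ|²·P_inc = 7.45 W, P_del = (1 − |Γ|²)·P_inc = 31.5 W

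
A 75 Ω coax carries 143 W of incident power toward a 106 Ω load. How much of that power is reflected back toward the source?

P_reflected ≈ 4.19 W

Γ = (106 − 75)/(106 + 75) = 0.171
|Γ|² = 0.0293
P_refl = |Γ|²·P_inc = 4.19 W, P_del = (1 − |Γ|²)·P_inc = 139 W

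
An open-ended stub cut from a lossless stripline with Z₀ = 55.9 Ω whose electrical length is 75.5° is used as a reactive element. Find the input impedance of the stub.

tan(βl) = 3.87
For an open-ended stub, Z_in = −jZ_0·cot(βl) = −jZ_0/tan(βl)

Z_in ≈ −j14.5 Ω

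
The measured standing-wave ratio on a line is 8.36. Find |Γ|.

|Γ| = (S − 1)/(S + 1) = (8.36 − 1)/(8.36 + 1) = 7.36/9.36

|Γ| ≈ 0.786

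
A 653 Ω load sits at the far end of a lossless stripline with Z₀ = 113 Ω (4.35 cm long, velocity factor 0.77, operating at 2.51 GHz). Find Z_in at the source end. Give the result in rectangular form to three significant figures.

λ = v/f = 0.77·c / 2.51 GHz = 0.092 m
βl = 2π·l/λ = 2π × 0.473 = 170°
tan(βl) = tan(170°) = -0.173
Z_in = Z_0·(Z_L + jZ_0·tanβl)/(Z_0 + jZ_L·tanβl)
     = 113·(653 − j19.6)/(113 − j113)

Z_in ≈ 335 + j317 Ω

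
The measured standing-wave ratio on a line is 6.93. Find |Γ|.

|Γ| = (S − 1)/(S + 1) = (6.93 − 1)/(6.93 + 1) = 5.93/7.93

|Γ| ≈ 0.748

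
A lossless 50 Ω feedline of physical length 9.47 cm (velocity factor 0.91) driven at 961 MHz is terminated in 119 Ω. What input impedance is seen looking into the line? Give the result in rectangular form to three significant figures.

λ = v/f = 0.91·c / 961 MHz = 0.284 m
βl = 2π·l/λ = 2π × 0.333 = 120°
tan(βl) = tan(120°) = -1.73
Z_in = Z_0·(Z_L + jZ_0·tanβl)/(Z_0 + jZ_L·tanβl)
     = 50·(119 − j86.6)/(50 − j206)

Z_in ≈ 26.5 + j22.5 Ω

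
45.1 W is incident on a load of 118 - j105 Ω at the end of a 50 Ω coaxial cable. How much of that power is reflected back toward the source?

P_reflected ≈ 18 W

|Γ| = |(68 − j105)/(168 − j105)| = 0.631
|Γ|² = 0.399
P_refl = |Γ|²·P_inc = 18 W, P_del = (1 − |Γ|²)·P_inc = 27.1 W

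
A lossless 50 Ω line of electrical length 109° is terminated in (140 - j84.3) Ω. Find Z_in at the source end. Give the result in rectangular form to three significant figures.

Z_in ≈ 16.2 + j25 Ω

tan(βl) = tan(109°) = -2.9
Z_in = Z_0·(Z_L + jZ_0·tanβl)/(Z_0 + jZ_L·tanβl)
     = 50·(140 − j230)/(-195 − j407)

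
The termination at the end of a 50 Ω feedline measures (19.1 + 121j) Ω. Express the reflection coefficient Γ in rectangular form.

Γ = (Z_L − Z_0)/(Z_L + Z_0) = (-30.9 + j121)/(69.1 + j121)

Γ ≈ 0.644 + j0.623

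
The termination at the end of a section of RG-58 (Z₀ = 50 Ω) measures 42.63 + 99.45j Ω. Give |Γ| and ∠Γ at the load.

Γ ≈ 0.734 ∠ 47.2°

Γ = (Z_L − Z_0)/(Z_L + Z_0) = (-7.37 + j99.45)/(92.63 + j99.45)
|Γ| = 99.7/136 = 0.734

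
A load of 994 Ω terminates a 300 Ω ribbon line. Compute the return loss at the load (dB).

Γ = (994 − 300)/(994 + 300) = 0.536
RL = −20·log₁₀|Γ| = −20·log₁₀(0.536)

RL ≈ 5.41 dB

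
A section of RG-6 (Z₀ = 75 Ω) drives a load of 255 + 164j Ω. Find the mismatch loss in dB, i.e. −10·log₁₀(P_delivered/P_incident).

mismatch loss ≈ 2.49 dB

Γ = (180 + j164)/(330 + j164), |Γ| = 0.661
|Γ|² = 0.437, so P_del/P_inc = 1 − |Γ|² = 0.563
ML = −10·log₁₀(1 − |Γ|²)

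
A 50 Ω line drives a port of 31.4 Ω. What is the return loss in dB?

RL ≈ 12.8 dB

Γ = (31.4 − 50)/(31.4 + 50) = -0.229
RL = −20·log₁₀|Γ| = −20·log₁₀(0.229)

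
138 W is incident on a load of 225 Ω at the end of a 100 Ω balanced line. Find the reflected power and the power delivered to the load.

P_reflected ≈ 20.4 W; P_delivered ≈ 118 W

Γ = (225 − 100)/(225 + 100) = 0.385
|Γ|² = 0.148
P_refl = |Γ|²·P_inc = 20.4 W, P_del = (1 − |Γ|²)·P_inc = 118 W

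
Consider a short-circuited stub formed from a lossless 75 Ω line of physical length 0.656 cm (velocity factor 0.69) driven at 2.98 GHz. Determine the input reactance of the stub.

X_in ≈ 50.6 Ω (inductive)

λ = v/f = 0.69·c / 2.98 GHz = 0.0695 m
βl = 2π·l/λ = 2π × 0.0944 = 34°
tan(βl) = 0.674
For a short-circuited stub, Z_in = jZ_0·tan(βl)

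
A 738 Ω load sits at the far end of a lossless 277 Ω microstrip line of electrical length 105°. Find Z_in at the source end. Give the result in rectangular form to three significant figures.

tan(βl) = tan(105°) = -3.73
Z_in = Z_0·(Z_L + jZ_0·tanβl)/(Z_0 + jZ_L·tanβl)
     = 277·(738 − j1030)/(277 − j2750)

Z_in ≈ 110 + j63.1 Ω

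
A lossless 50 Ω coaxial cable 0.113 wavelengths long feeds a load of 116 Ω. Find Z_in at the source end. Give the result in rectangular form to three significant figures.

βl = 2π × 0.113 = 40.7°
tan(βl) = tan(40.7°) = 0.86
Z_in = Z_0·(Z_L + jZ_0·tanβl)/(Z_0 + jZ_L·tanβl)
     = 50·(116 + j43)/(50 + j99.7)

Z_in ≈ 40.5 − j37.8 Ω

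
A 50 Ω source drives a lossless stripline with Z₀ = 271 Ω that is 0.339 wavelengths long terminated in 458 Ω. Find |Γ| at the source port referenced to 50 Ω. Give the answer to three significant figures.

|Γ| ≈ 0.663

βl = 2π × 0.339 = 122°
tan(βl) = -1.6
Z_in = Z_0·(Z_L + jZ_0·tanβl)/(Z_0 + jZ_L·tanβl) = 196 + j96.9 Ω
Γ_s = (Z_in − Z_s)/(Z_in + Z_s) = (146 + j96.9)/(246 + j96.9), |Γ_s| = 0.663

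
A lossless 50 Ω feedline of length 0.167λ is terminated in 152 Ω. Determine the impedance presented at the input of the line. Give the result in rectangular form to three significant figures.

βl = 2π × 0.167 = 60.1°
tan(βl) = tan(60.1°) = 1.74
Z_in = Z_0·(Z_L + jZ_0·tanβl)/(Z_0 + jZ_L·tanβl)
     = 50·(152 + j87)/(50 + j265)

Z_in ≈ 21.1 − j24.7 Ω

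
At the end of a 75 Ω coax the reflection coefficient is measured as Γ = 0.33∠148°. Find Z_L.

Z_L = Z_0·(1 + Γ)/(1 − Γ) = 75·(0.72 + j0.175)/(1.28 − j0.175)

Z_L ≈ 40.1 + j15.7 Ω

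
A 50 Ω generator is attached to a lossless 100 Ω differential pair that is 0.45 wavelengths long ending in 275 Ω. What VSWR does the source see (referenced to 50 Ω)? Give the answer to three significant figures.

βl = 2π × 0.45 = 162°
tan(βl) = -0.325
Z_in = Z_0·(Z_L + jZ_0·tanβl)/(Z_0 + jZ_L·tanβl) = 169 + j119 Ω
Γ_s = (Z_in − Z_s)/(Z_in + Z_s) = (119 + j119)/(219 + j119), |Γ_s| = 0.675
VSWR = (1 + |Γ_s|)/(1 − |Γ_s|)

VSWR ≈ 5.15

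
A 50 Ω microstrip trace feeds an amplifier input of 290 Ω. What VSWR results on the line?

For a purely resistive load, VSWR = R_L/Z_0 or Z_0/R_L (whichever > 1) = 290/50

VSWR ≈ 5.8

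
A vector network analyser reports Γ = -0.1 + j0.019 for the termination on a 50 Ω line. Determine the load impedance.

Z_L ≈ 40.9 + j1.57 Ω

Z_L = Z_0·(1 + Γ)/(1 − Γ) = 50·(0.9 + j0.019)/(1.1 − j0.019)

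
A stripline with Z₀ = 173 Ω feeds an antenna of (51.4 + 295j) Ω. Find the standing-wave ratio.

Γ = (Z_L − Z_0)/(Z_L + Z_0) = (-121.6 + j295)/(224.4 + j295)
|Γ| = 319/371 = 0.861
VSWR = (1 + |Γ|)/(1 − |Γ|) = 1.86/0.139

VSWR ≈ 13.4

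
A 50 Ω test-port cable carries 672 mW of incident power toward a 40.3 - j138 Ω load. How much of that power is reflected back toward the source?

|Γ| = |(-9.7 − j138)/(90.3 − j138)| = 0.839
|Γ|² = 0.704
P_refl = |Γ|²·P_inc = 473 mW, P_del = (1 − |Γ|²)·P_inc = 199 mW

P_reflected ≈ 473 mW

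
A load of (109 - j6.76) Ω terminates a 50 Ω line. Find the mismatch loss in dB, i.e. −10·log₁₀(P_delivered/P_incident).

mismatch loss ≈ 0.651 dB

Γ = (59 − j6.76)/(159 − j6.76), |Γ| = 0.373
|Γ|² = 0.139, so P_del/P_inc = 1 − |Γ|² = 0.861
ML = −10·log₁₀(1 − |Γ|²)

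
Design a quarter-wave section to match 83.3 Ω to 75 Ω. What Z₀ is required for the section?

Z_qwt = √(Z_0·R_L) = √(75 × 83.3) = √6248

Z_qwt ≈ 79 Ω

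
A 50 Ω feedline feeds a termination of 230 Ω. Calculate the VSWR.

VSWR ≈ 4.6

Γ = (230 − 50)/(230 + 50) = 0.643
VSWR = (1 + 0.643)/(1 − 0.643)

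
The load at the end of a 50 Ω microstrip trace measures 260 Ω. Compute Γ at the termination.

Γ = 0.677

Γ = (Z_L − Z_0)/(Z_L + Z_0) = (260 − 50)/(260 + 50) = 210/310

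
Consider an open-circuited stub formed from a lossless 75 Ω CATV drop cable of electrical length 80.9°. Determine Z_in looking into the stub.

tan(βl) = 6.24
For an open-circuited stub, Z_in = −jZ_0·cot(βl) = −jZ_0/tan(βl)

Z_in ≈ −j12 Ω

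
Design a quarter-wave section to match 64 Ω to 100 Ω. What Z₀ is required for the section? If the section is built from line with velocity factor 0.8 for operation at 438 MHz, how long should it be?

Z_qwt = √(Z_0·R_L) = √(100 × 64) = √6400
λ = 0.8·c/f = 0.548 m, so l = λ/4 = 0.137 m

Z_qwt ≈ 80 Ω; length ≈ 13.7 cm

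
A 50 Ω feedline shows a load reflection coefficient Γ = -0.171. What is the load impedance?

Z_L = Z_0·(1 + Γ)/(1 − Γ) = 50·(0.829)/(1.17)

Z_L ≈ 35.4 Ω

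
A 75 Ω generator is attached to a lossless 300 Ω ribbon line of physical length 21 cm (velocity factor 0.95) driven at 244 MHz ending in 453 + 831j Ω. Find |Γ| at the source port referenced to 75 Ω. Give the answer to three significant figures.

|Γ| ≈ 0.863

λ = v/f = 0.95·c / 244 MHz = 1.17 m
βl = 2π·l/λ = 2π × 0.18 = 64.7°
tan(βl) = 2.12
Z_in = Z_0·(Z_L + jZ_0·tanβl)/(Z_0 + jZ_L·tanβl) = 73.3 − j253 Ω
Γ_s = (Z_in − Z_s)/(Z_in + Z_s) = (-1.72 − j253)/(148 − j253), |Γ_s| = 0.863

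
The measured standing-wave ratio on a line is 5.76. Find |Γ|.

|Γ| = (S − 1)/(S + 1) = (5.76 − 1)/(5.76 + 1) = 4.76/6.76

|Γ| ≈ 0.704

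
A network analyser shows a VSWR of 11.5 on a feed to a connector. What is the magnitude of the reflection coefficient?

|Γ| ≈ 0.84

|Γ| = (S − 1)/(S + 1) = (11.5 − 1)/(11.5 + 1) = 10.5/12.5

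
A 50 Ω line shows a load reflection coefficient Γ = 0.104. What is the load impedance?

Z_L = Z_0·(1 + Γ)/(1 − Γ) = 50·(1.1)/(0.896)

Z_L ≈ 61.6 Ω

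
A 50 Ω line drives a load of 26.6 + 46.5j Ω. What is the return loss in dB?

RL ≈ 4.72 dB

Γ = (-23.4 + j46.5)/(76.6 + j46.5), |Γ| = 0.581
RL = −20·log₁₀|Γ| = −20·log₁₀(0.581)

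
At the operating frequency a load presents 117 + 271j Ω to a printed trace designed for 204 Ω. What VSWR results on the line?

Γ = (Z_L − Z_0)/(Z_L + Z_0) = (-87 + j271)/(321 + j271)
|Γ| = 285/420 = 0.678
VSWR = (1 + |Γ|)/(1 − |Γ|) = 1.68/0.322

VSWR ≈ 5.2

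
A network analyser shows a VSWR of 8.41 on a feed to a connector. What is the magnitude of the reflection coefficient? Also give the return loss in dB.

|Γ| ≈ 0.787; return loss ≈ 2.08 dB

|Γ| = (S − 1)/(S + 1) = (8.41 − 1)/(8.41 + 1) = 7.41/9.41
RL = −20·log₁₀|Γ| = −20·log₁₀(0.787)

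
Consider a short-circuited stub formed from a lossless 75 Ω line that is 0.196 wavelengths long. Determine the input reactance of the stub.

βl = 2π × 0.196 = 70.6°
tan(βl) = 2.83
For a short-circuited stub, Z_in = jZ_0·tan(βl)

X_in ≈ 213 Ω (inductive)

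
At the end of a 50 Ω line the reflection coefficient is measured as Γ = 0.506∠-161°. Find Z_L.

Z_L = Z_0·(1 + Γ)/(1 − Γ) = 50·(0.522 − j0.165)/(1.48 + j0.165)

Z_L ≈ 16.8 − j7.44 Ω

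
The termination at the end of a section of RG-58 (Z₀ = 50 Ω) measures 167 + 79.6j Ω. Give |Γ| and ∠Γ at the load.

Γ ≈ 0.612 ∠ 14.1°

Γ = (Z_L − Z_0)/(Z_L + Z_0) = (117 + j79.6)/(217 + j79.6)
|Γ| = 142/231 = 0.612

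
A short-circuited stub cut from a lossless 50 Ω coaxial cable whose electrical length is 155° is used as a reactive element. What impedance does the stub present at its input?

Z_in ≈ −j23.3 Ω

tan(βl) = -0.466
For a short-circuited stub, Z_in = jZ_0·tan(βl)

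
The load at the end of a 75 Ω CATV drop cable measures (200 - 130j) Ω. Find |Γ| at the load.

Γ = (Z_L − Z_0)/(Z_L + Z_0) = (125 − j130)/(275 − j130)
|Γ| = 180/304

|Γ| ≈ 0.593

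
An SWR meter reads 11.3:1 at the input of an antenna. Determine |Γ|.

|Γ| ≈ 0.837

|Γ| = (S − 1)/(S + 1) = (11.3 − 1)/(11.3 + 1) = 10.3/12.3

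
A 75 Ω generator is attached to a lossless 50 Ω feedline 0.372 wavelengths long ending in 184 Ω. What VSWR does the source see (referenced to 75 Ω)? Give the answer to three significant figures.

βl = 2π × 0.372 = 134°
tan(βl) = -1.04
Z_in = Z_0·(Z_L + jZ_0·tanβl)/(Z_0 + jZ_L·tanβl) = 24.5 + j41.7 Ω
Γ_s = (Z_in − Z_s)/(Z_in + Z_s) = (-50.5 + j41.7)/(99.5 + j41.7), |Γ_s| = 0.607
VSWR = (1 + |Γ_s|)/(1 − |Γ_s|)

VSWR ≈ 4.09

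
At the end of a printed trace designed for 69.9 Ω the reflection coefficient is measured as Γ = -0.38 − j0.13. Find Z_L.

Z_L ≈ 30.5 − j9.46 Ω

Z_L = Z_0·(1 + Γ)/(1 − Γ) = 69.9·(0.62 − j0.13)/(1.38 + j0.13)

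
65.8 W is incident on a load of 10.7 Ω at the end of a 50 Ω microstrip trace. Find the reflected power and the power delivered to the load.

P_reflected ≈ 27.6 W; P_delivered ≈ 38.2 W

Γ = (10.7 − 50)/(10.7 + 50) = -0.647
|Γ|² = 0.419
P_refl = |Γ|²·P_inc = 27.6 W, P_del = (1 − |Γ|²)·P_inc = 38.2 W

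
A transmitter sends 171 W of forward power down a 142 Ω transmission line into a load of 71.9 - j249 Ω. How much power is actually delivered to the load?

|Γ| = |(-70.1 − j249)/(213.9 − j249)| = 0.788
|Γ|² = 0.621
P_refl = |Γ|²·P_inc = 106 W, P_del = (1 − |Γ|²)·P_inc = 64.8 W

P_delivered ≈ 64.8 W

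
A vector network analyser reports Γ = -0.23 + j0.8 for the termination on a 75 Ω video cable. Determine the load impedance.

Z_L = Z_0·(1 + Γ)/(1 − Γ) = 75·(0.77 + j0.8)/(1.23 − j0.8)

Z_L ≈ 10.7 + j55.7 Ω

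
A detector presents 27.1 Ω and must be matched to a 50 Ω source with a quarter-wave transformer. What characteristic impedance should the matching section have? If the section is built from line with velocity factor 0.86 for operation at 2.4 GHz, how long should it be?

Z_qwt = √(Z_0·R_L) = √(50 × 27.1) = √1355
λ = 0.86·c/f = 0.107 m, so l = λ/4 = 0.0269 m

Z_qwt ≈ 36.8 Ω; length ≈ 2.69 cm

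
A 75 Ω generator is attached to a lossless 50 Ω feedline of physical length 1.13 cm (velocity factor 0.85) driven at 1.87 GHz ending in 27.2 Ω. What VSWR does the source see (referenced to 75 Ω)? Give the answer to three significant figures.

λ = v/f = 0.85·c / 1.87 GHz = 0.136 m
βl = 2π·l/λ = 2π × 0.0829 = 29.8°
tan(βl) = 0.573
Z_in = Z_0·(Z_L + jZ_0·tanβl)/(Z_0 + jZ_L·tanβl) = 32.9 + j18.4 Ω
Γ_s = (Z_in − Z_s)/(Z_in + Z_s) = (-42.1 + j18.4)/(108 + j18.4), |Γ_s| = 0.419
VSWR = (1 + |Γ_s|)/(1 − |Γ_s|)

VSWR ≈ 2.44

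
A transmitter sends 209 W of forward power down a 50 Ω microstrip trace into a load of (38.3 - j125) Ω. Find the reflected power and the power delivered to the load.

|Γ| = |(-11.7 − j125)/(88.3 − j125)| = 0.82
|Γ|² = 0.673
P_refl = |Γ|²·P_inc = 141 W, P_del = (1 − |Γ|²)·P_inc = 68.4 W

P_reflected ≈ 141 W; P_delivered ≈ 68.4 W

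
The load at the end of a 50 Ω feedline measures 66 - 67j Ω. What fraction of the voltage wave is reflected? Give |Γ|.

Γ = (Z_L − Z_0)/(Z_L + Z_0) = (16 − j67)/(116 − j67)
|Γ| = 68.9/134

|Γ| ≈ 0.514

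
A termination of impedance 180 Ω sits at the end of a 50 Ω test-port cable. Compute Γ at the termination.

Γ = (Z_L − Z_0)/(Z_L + Z_0) = (180 − 50)/(180 + 50) = 130/230

Γ = 0.565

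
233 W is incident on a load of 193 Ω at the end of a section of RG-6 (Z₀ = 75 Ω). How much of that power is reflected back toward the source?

P_reflected ≈ 45.2 W

Γ = (193 − 75)/(193 + 75) = 0.44
|Γ|² = 0.194
P_refl = |Γ|²·P_inc = 45.2 W, P_del = (1 − |Γ|²)·P_inc = 188 W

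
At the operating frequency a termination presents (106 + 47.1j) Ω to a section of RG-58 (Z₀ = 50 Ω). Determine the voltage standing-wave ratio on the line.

VSWR ≈ 2.63

Γ = (Z_L − Z_0)/(Z_L + Z_0) = (56 + j47.1)/(156 + j47.1)
|Γ| = 73.2/163 = 0.449
VSWR = (1 + |Γ|)/(1 − |Γ|) = 1.45/0.551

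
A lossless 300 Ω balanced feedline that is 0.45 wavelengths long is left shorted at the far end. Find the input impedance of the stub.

Z_in ≈ −j97.5 Ω

βl = 2π × 0.45 = 162°
tan(βl) = -0.325
For a shorted stub, Z_in = jZ_0·tan(βl)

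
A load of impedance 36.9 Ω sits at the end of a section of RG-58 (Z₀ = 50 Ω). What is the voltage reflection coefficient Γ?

Γ = -0.151

Γ = (Z_L − Z_0)/(Z_L + Z_0) = (36.9 − 50)/(36.9 + 50) = -13.1/86.9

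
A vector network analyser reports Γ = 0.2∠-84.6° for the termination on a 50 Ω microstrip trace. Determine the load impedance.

Z_L ≈ 47.9 − j19.9 Ω

Z_L = Z_0·(1 + Γ)/(1 − Γ) = 50·(1.02 − j0.199)/(0.981 + j0.199)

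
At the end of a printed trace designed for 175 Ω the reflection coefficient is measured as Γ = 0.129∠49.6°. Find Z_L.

Z_L = Z_0·(1 + Γ)/(1 − Γ) = 175·(1.08 + j0.0982)/(0.916 − j0.0982)

Z_L ≈ 203 + j40.5 Ω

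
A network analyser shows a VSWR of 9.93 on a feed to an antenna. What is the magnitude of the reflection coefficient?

|Γ| ≈ 0.817

|Γ| = (S − 1)/(S + 1) = (9.93 − 1)/(9.93 + 1) = 8.93/10.9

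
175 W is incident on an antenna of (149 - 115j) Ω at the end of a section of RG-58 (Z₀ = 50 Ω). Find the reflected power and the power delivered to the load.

P_reflected ≈ 76.3 W; P_delivered ≈ 98.7 W

|Γ| = |(99 − j115)/(199 − j115)| = 0.66
|Γ|² = 0.436
P_refl = |Γ|²·P_inc = 76.3 W, P_del = (1 − |Γ|²)·P_inc = 98.7 W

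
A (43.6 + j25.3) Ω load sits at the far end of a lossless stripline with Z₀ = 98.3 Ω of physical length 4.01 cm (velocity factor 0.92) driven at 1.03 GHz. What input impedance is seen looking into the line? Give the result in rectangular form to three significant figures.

λ = v/f = 0.92·c / 1.03 GHz = 0.268 m
βl = 2π·l/λ = 2π × 0.15 = 53.9°
tan(βl) = tan(53.9°) = 1.37
Z_in = Z_0·(Z_L + jZ_0·tanβl)/(Z_0 + jZ_L·tanβl)
     = 98.3·(43.6 + j160)/(63.6 + j59.7)

Z_in ≈ 159 + j97.8 Ω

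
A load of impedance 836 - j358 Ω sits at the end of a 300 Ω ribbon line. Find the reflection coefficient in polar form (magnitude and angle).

Γ ≈ 0.541 ∠ -16.2°

Γ = (Z_L − Z_0)/(Z_L + Z_0) = (536 − j358)/(1136 − j358)
|Γ| = 645/1190 = 0.541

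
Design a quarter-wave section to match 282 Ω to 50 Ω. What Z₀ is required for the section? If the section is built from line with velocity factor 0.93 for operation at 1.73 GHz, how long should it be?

Z_qwt = √(Z_0·R_L) = √(50 × 282) = √14100
λ = 0.93·c/f = 0.161 m, so l = λ/4 = 0.0403 m

Z_qwt ≈ 119 Ω; length ≈ 4.03 cm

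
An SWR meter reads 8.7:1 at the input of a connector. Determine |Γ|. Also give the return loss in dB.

|Γ| = (S − 1)/(S + 1) = (8.7 − 1)/(8.7 + 1) = 7.7/9.7
RL = −20·log₁₀|Γ| = −20·log₁₀(0.794)

|Γ| ≈ 0.794; return loss ≈ 2.01 dB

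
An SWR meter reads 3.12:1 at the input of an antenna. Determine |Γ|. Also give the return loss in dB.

|Γ| ≈ 0.515; return loss ≈ 5.77 dB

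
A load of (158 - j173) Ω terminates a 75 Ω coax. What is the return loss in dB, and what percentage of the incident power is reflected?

Γ = (83 − j173)/(233 − j173), |Γ| = 0.661
RL = −20·log₁₀(0.661) = 3.59 dB
P_refl/P_inc = |Γ|² = 0.437

RL ≈ 3.59 dB; 43.7% of incident power reflected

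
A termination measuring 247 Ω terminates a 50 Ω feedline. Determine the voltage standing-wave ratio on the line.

VSWR ≈ 4.94

Γ = (247 − 50)/(247 + 50) = 0.663
VSWR = (1 + 0.663)/(1 − 0.663)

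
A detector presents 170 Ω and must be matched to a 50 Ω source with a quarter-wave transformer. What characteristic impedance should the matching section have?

Z_qwt = √(Z_0·R_L) = √(50 × 170) = √8500

Z_qwt ≈ 92.2 Ω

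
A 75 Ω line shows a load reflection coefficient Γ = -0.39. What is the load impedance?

Z_L ≈ 32.9 Ω

Z_L = Z_0·(1 + Γ)/(1 − Γ) = 75·(0.61)/(1.39)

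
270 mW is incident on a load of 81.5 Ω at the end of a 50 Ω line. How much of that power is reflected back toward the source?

P_reflected ≈ 15.5 mW

Γ = (81.5 − 50)/(81.5 + 50) = 0.24
|Γ|² = 0.0574
P_refl = |Γ|²·P_inc = 15.5 mW, P_del = (1 − |Γ|²)·P_inc = 255 mW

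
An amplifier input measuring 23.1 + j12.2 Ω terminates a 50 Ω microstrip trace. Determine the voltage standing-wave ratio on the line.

VSWR ≈ 2.33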